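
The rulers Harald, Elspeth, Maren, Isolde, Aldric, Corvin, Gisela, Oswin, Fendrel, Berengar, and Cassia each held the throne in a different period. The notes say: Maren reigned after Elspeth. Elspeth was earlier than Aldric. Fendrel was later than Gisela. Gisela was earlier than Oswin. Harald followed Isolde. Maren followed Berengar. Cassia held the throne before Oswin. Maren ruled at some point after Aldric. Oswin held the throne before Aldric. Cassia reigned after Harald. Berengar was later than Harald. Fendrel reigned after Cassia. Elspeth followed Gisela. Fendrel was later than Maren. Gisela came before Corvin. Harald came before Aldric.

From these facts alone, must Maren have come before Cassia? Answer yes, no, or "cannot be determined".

Tracing the constraints gives Cassia → Oswin → Aldric → Maren, so Cassia must come before Maren.
That means Maren cannot be before Cassia.

no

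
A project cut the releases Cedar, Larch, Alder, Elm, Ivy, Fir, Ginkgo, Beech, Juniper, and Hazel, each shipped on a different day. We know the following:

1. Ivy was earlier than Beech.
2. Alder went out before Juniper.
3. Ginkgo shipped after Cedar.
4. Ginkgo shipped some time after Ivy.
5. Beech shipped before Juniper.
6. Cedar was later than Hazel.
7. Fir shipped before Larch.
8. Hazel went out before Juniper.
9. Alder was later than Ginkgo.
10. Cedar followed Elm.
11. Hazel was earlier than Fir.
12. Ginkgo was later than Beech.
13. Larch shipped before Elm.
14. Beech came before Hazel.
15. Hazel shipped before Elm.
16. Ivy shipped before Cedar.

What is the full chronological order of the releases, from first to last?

The constraints fix every adjacent pair, so only one ordering works:
Ivy → Beech → Hazel → Fir → Larch → Elm → Cedar → Ginkgo → Alder → Juniper.

Ivy, Beech, Hazel, Fir, Larch, Elm, Cedar, Ginkgo, Alder, Juniper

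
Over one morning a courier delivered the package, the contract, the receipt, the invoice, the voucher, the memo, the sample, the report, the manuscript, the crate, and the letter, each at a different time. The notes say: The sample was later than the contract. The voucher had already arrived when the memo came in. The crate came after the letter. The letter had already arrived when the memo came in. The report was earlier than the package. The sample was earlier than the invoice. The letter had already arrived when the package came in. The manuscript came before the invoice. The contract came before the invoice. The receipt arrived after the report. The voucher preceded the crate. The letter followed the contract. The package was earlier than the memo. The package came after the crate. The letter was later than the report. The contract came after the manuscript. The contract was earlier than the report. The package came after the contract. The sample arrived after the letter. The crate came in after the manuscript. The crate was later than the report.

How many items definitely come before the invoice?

5

Directly stated before the invoice: the contract, the manuscript, and the sample.
The letter reaches the invoice via the letter → the sample → the invoice.
The report reaches the invoice via the report → the letter → the sample → the invoice.
No chain forces the crate (or any of the others) ahead of the invoice.
That's the contract, the letter, the manuscript, the report, and the sample — 5 in all.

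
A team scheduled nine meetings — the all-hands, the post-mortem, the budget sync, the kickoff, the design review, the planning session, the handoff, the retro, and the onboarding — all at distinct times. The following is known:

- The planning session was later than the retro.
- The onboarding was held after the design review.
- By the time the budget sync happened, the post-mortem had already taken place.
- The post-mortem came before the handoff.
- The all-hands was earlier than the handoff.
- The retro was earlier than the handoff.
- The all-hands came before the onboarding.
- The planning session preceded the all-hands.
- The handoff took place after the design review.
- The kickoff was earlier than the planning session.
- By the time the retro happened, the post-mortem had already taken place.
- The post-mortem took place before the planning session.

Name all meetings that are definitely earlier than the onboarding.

the all-hands, the design review, the kickoff, the planning session, the post-mortem, the retro

Directly stated before the onboarding: the all-hands and the design review.
The kickoff reaches the onboarding via the kickoff → the planning session → the all-hands → the onboarding.
The planning session reaches the onboarding via the planning session → the all-hands → the onboarding.
The post-mortem reaches the onboarding via the post-mortem → the planning session → the all-hands → the onboarding.
Likewise the retro reaches the onboarding by chaining the stated constraints.
No chain forces the handoff (or any of the others) ahead of the onboarding.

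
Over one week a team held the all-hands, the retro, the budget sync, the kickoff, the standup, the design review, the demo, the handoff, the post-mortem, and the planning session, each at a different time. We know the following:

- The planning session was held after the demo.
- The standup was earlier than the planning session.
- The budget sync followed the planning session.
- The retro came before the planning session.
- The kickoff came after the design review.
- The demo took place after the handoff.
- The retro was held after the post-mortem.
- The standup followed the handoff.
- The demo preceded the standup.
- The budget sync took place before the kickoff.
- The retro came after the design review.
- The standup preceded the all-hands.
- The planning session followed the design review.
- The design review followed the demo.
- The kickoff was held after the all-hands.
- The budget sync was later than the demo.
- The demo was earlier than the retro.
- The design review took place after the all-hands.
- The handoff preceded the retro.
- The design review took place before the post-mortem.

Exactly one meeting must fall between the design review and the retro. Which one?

the post-mortem

Tracing the constraints gives the design review → the post-mortem → the retro, so the post-mortem sits after the design review and before the retro.
No other meeting is forced both after the design review and before the retro.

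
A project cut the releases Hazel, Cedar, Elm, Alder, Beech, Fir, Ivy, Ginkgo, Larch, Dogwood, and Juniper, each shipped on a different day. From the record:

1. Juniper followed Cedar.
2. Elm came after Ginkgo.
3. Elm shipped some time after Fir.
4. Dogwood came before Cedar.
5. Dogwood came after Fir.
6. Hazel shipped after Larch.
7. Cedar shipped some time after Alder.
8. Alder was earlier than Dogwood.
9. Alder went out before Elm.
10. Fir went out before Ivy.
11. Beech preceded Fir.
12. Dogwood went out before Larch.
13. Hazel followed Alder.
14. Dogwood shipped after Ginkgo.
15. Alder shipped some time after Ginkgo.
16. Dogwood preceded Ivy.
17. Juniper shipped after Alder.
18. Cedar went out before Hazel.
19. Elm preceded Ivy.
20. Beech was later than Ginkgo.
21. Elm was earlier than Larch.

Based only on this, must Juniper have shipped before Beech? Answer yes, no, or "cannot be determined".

Tracing the constraints gives Beech → Fir → Dogwood → Cedar → Juniper, so Beech must come before Juniper.
That means Juniper cannot be before Beech.

no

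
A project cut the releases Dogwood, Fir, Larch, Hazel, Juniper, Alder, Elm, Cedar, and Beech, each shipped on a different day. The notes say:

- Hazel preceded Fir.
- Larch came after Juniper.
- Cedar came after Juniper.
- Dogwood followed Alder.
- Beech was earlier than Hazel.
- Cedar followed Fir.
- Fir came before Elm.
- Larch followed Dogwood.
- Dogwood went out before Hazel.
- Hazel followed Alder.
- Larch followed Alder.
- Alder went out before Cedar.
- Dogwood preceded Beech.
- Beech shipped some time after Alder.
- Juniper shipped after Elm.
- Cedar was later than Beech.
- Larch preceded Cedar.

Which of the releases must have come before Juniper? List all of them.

Directly stated before Juniper: Elm.
Alder reaches Juniper via Alder → Hazel → Fir → Elm → Juniper.
Beech reaches Juniper via Beech → Hazel → Fir → Elm → Juniper.
Dogwood reaches Juniper via Dogwood → Hazel → Fir → Elm → Juniper.
Likewise Fir and Hazel each reach Juniper by chaining the stated constraints.

Alder, Beech, Dogwood, Elm, Fir, Hazel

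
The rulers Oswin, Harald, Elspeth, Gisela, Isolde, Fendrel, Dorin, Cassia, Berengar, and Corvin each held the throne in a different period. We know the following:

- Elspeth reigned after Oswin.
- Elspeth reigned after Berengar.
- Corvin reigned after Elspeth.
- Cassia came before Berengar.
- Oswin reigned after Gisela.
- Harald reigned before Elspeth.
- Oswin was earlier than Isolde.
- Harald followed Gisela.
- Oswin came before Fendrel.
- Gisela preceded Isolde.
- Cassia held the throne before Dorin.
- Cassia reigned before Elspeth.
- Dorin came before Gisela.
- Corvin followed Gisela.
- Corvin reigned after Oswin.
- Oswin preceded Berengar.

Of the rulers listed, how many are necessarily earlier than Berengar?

4

Directly stated before Berengar: Cassia and Oswin.
Dorin reaches Berengar via Dorin → Gisela → Oswin → Berengar.
Gisela reaches Berengar via Gisela → Oswin → Berengar.
No chain forces Isolde (or any of the others) ahead of Berengar.
That's Cassia, Dorin, Gisela, and Oswin — 4 in all.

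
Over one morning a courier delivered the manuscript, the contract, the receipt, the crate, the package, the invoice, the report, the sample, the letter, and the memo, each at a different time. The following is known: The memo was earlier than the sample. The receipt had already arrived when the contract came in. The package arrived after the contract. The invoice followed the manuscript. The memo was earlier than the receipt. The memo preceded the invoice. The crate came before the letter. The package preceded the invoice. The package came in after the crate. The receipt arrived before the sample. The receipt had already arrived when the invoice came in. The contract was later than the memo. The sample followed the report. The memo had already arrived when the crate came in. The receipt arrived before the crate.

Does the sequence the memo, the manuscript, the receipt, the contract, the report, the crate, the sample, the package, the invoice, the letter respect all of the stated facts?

Check each stated constraint against the proposed order — e.g. the manuscript is ahead of the invoice; the memo is ahead of the invoice. Every pair is in the required order; nothing is violated.

yes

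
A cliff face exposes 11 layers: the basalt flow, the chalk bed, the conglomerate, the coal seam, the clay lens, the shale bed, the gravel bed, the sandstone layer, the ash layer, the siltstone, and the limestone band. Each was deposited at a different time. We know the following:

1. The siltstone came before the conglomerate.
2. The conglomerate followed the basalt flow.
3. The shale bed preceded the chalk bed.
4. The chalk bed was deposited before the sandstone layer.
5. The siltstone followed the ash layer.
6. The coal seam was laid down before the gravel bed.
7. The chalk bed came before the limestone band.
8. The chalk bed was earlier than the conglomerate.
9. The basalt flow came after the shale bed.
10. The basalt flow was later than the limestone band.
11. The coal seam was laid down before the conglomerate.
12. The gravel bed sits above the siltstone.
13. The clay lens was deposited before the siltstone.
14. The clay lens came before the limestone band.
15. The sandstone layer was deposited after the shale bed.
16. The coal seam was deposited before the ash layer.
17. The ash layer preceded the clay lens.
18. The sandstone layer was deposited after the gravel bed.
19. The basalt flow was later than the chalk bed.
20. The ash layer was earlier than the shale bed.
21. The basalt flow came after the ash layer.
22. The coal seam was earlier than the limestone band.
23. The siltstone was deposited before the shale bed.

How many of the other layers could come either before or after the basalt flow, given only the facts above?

2

Forced before the basalt flow: the ash layer, the chalk bed, the clay lens, the coal seam, the limestone band, the shale bed, and the siltstone; forced after the basalt flow: the conglomerate.
That leaves the gravel bed and the sandstone layer with no forced order relative to the basalt flow — 2.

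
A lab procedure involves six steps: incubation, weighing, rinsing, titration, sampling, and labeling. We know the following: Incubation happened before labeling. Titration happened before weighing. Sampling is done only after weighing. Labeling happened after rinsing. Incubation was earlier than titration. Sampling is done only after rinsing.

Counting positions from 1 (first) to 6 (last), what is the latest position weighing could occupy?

5

Weighing must come before sampling — 1 step forced after it.
Everything else can be placed before weighing in some valid order, so weighing can sit as late as position 6 − 1 = 5.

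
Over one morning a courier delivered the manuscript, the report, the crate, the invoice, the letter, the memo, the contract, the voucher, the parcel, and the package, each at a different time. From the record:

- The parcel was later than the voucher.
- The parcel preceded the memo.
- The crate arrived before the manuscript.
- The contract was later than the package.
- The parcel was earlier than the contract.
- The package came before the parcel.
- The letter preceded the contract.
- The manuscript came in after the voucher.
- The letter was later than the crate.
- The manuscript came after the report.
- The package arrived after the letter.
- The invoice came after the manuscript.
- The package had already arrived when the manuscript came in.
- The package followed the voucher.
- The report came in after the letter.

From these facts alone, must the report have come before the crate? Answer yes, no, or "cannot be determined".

Tracing the constraints gives the crate → the letter → the report, so the crate must come before the report.
That means the report cannot be before the crate.

no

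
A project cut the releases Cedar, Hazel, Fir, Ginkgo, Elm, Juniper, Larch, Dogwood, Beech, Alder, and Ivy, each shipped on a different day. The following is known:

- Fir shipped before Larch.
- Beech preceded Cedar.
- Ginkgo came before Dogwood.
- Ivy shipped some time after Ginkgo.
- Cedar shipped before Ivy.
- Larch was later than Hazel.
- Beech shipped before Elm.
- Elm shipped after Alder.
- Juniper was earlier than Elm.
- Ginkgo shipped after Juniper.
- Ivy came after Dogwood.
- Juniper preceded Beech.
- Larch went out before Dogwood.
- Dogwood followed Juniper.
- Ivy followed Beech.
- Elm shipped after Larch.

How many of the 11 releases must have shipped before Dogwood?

Directly stated before Dogwood: Ginkgo, Juniper, and Larch.
Fir reaches Dogwood via Fir → Larch → Dogwood.
Hazel reaches Dogwood via Hazel → Larch → Dogwood.
That's Fir, Ginkgo, Hazel, Juniper, and Larch — 5 in all.

5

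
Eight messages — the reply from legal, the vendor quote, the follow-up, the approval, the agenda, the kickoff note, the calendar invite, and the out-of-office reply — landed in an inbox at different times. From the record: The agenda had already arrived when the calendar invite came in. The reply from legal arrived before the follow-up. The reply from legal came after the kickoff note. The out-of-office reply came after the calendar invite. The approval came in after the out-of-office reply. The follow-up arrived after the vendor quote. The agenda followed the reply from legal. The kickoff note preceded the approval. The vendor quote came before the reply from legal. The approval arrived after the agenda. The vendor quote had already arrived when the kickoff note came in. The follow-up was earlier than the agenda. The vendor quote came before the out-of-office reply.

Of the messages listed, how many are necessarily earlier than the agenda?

4

Directly stated before the agenda: the follow-up and the reply from legal.
The kickoff note reaches the agenda via the kickoff note → the reply from legal → the agenda.
The vendor quote reaches the agenda via the vendor quote → the reply from legal → the agenda.
That's the follow-up, the kickoff note, the reply from legal, and the vendor quote — 4 in all.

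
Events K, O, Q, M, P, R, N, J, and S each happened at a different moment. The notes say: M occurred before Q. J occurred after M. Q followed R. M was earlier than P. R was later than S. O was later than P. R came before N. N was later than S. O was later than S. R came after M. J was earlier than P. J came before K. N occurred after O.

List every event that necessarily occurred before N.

J, M, O, P, R, S

Directly stated before N: O, R, and S.
J reaches N via J → P → O → N.
M reaches N via M → R → N.
P reaches N via P → O → N.
No chain forces Q (or any of the others) ahead of N.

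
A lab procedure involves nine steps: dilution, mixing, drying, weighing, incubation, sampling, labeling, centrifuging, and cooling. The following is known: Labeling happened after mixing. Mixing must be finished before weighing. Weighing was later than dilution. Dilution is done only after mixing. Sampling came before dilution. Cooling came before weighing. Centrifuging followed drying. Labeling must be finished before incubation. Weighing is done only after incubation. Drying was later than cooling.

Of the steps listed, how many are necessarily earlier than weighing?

6

Directly stated before weighing: cooling, dilution, incubation, and mixing.
Labeling reaches weighing via labeling → incubation → weighing.
Sampling reaches weighing via sampling → dilution → weighing.
No chain forces centrifuging (or any of the others) ahead of weighing.
That's cooling, dilution, incubation, labeling, mixing, and sampling — 6 in all.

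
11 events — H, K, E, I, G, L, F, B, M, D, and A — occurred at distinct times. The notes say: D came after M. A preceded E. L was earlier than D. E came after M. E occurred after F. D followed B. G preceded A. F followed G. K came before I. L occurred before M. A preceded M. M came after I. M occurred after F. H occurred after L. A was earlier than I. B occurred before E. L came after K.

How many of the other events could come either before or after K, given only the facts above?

Forced after K: D, E, H, I, L, and M.
That leaves A, B, F, and G with no forced order relative to K — 4.

4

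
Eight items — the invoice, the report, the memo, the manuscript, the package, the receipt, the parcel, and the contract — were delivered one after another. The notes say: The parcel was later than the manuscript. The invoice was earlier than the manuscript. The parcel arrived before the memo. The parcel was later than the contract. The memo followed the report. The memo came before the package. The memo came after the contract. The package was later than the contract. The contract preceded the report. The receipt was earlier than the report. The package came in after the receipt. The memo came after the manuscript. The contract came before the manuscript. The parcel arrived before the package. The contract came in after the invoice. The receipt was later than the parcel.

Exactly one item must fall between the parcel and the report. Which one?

the receipt

Tracing the constraints gives the parcel → the receipt → the report, so the receipt sits after the parcel and before the report.
No other item is forced both after the parcel and before the report.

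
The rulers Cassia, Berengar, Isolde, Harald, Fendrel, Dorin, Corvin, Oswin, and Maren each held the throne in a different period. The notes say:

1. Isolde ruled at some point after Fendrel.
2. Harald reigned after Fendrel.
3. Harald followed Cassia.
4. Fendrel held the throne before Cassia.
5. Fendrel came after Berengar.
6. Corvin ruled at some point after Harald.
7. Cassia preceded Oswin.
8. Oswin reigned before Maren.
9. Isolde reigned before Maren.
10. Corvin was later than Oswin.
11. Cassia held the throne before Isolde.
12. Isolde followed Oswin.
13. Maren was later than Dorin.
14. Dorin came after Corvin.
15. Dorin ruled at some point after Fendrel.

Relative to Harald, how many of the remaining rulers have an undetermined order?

Forced before Harald: Berengar, Cassia, and Fendrel; forced after Harald: Corvin, Dorin, and Maren.
That leaves Isolde and Oswin with no forced order relative to Harald — 2.

2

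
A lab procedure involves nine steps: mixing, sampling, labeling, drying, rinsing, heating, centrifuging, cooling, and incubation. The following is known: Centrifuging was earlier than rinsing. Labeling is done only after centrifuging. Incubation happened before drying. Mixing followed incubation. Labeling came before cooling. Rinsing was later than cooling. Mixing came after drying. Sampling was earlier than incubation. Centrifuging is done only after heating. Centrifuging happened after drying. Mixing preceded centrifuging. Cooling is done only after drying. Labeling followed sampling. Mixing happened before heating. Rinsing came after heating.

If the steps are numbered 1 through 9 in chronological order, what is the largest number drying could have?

3

Drying must come before centrifuging, cooling, heating, labeling, mixing, and rinsing — 6 steps forced after it.
Everything else can be placed before drying in some valid order, so drying can sit as late as position 9 − 6 = 3.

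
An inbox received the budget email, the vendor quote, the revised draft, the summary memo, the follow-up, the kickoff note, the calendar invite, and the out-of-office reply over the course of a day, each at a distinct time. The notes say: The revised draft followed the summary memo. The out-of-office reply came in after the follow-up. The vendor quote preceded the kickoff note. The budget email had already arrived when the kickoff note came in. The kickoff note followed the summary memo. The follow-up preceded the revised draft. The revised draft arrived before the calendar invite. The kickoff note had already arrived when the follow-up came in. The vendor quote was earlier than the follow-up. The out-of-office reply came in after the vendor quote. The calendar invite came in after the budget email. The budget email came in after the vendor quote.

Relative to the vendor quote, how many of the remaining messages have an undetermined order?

Forced after the vendor quote: the budget email, the calendar invite, the follow-up, the kickoff note, the out-of-office reply, and the revised draft.
That leaves the summary memo with no forced order relative to the vendor quote — 1.

1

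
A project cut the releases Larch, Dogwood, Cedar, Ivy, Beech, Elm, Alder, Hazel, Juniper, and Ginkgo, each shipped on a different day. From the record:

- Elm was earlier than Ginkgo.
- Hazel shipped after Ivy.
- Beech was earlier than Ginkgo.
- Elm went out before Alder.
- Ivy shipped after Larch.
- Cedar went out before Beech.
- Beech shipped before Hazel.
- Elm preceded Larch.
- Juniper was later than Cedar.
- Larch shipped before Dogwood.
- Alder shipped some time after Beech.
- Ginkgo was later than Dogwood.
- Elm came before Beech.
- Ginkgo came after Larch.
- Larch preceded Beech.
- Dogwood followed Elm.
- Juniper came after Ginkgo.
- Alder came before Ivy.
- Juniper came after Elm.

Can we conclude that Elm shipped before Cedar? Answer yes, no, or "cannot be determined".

cannot be determined

No chain of stated constraints runs from Elm to Cedar, and none runs from Cedar to Elm either.
So the relative order of Elm and Cedar is not fixed by the given facts.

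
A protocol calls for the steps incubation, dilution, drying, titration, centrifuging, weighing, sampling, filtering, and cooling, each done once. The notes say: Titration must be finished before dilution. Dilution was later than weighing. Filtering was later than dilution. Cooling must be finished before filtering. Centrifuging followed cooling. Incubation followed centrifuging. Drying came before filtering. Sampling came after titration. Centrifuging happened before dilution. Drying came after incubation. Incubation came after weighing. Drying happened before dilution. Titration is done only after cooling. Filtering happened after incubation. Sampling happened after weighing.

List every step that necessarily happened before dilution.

centrifuging, cooling, drying, incubation, titration, weighing

Directly stated before dilution: centrifuging, drying, titration, and weighing.
Cooling reaches dilution via cooling → centrifuging → dilution.
Incubation reaches dilution via incubation → drying → dilution.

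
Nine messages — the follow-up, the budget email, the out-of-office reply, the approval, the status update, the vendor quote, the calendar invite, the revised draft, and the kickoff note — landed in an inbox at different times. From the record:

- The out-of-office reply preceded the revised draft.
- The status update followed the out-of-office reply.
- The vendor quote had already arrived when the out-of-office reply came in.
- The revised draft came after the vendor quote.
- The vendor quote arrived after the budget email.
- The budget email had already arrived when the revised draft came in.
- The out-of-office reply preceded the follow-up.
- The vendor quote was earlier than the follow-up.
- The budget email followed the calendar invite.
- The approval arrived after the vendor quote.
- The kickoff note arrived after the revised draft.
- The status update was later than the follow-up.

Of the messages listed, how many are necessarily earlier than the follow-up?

Directly stated before the follow-up: the out-of-office reply and the vendor quote.
The budget email reaches the follow-up via the budget email → the vendor quote → the follow-up.
The calendar invite reaches the follow-up via the calendar invite → the budget email → the vendor quote → the follow-up.
No chain forces the approval (or any of the others) ahead of the follow-up.
That's the budget email, the calendar invite, the out-of-office reply, and the vendor quote — 4 in all.

4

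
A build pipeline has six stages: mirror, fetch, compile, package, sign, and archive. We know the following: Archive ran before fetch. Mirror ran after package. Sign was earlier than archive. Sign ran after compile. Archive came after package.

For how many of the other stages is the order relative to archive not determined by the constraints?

Forced before archive: compile, package, and sign; forced after archive: fetch.
That leaves mirror with no forced order relative to archive — 1.

1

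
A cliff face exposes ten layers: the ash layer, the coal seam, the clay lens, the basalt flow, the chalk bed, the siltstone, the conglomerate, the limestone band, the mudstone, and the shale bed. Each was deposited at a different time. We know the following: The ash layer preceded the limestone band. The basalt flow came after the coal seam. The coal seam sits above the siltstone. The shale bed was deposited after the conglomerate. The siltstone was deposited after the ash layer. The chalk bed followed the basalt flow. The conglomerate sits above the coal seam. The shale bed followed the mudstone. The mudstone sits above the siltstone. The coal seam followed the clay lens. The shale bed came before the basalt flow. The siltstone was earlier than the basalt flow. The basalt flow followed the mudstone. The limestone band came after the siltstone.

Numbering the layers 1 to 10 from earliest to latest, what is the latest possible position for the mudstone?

7

The mudstone must come before the basalt flow, the chalk bed, and the shale bed — 3 layers forced after it.
Everything else can be placed before the mudstone in some valid order, so the mudstone can sit as late as position 10 − 3 = 7.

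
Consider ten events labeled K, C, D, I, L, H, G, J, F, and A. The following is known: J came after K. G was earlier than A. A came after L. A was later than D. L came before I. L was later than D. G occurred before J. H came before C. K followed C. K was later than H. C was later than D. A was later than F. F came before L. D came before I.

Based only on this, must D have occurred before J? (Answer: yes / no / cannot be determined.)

yes

Chain the constraints: D → C → K → J. Each link is directly stated, so D comes before J.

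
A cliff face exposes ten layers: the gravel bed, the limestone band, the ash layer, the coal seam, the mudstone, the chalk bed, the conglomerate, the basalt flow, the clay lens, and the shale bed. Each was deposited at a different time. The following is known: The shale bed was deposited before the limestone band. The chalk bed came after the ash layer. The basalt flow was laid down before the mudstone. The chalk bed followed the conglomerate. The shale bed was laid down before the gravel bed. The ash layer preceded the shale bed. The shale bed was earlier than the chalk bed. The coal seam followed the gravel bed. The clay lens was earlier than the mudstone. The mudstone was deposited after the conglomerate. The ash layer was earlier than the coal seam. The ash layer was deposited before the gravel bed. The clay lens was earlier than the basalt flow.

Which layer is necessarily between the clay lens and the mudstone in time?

the basalt flow

Tracing the constraints gives the clay lens → the basalt flow → the mudstone, so the basalt flow sits after the clay lens and before the mudstone.
No other layer is forced both after the clay lens and before the mudstone.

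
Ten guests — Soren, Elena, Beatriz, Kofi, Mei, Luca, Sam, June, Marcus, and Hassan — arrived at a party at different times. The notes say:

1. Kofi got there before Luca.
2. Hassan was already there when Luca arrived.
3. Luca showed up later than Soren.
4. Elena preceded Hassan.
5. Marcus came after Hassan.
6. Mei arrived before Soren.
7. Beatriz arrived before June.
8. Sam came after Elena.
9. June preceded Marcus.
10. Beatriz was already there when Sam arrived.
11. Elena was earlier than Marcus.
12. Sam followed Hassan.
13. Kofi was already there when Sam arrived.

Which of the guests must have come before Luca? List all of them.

Elena, Hassan, Kofi, Mei, Soren

Directly stated before Luca: Hassan, Kofi, and Soren.
Elena reaches Luca via Elena → Hassan → Luca.
Mei reaches Luca via Mei → Soren → Luca.
No chain forces Beatriz (or any of the others) ahead of Luca.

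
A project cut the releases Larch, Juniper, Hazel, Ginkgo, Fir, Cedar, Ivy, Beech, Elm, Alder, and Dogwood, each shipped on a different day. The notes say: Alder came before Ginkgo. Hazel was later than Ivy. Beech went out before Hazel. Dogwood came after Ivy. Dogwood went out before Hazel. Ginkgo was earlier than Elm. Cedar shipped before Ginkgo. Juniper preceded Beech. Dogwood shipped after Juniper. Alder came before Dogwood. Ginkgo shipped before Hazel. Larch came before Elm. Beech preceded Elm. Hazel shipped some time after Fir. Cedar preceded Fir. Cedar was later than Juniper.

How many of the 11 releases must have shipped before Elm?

6

Directly stated before Elm: Beech, Ginkgo, and Larch.
Alder reaches Elm via Alder → Ginkgo → Elm.
Cedar reaches Elm via Cedar → Ginkgo → Elm.
Juniper reaches Elm via Juniper → Beech → Elm.
That's Alder, Beech, Cedar, Ginkgo, Juniper, and Larch — 6 in all.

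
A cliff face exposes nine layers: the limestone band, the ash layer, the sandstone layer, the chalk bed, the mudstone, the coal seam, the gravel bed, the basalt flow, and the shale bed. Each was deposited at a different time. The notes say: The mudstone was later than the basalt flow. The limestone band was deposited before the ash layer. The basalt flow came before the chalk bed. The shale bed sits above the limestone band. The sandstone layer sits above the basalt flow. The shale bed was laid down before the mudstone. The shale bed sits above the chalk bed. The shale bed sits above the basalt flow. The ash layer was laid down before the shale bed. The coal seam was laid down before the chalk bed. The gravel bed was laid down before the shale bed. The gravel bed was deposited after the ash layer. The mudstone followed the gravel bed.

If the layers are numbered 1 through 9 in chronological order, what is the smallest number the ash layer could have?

2

The limestone band must come before the ash layer — 1 forced predecessor.
Nothing else is forced ahead of the ash layer, so its earliest slot is position 1 + 1 = 2.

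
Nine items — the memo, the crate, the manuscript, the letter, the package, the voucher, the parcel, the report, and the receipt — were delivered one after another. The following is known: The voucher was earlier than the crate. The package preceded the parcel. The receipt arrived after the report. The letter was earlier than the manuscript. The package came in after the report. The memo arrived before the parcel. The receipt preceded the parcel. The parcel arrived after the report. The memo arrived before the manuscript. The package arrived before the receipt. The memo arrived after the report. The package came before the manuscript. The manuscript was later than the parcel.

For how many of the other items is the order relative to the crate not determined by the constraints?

Forced before the crate: the voucher.
That leaves the letter, the manuscript, the memo, the package, the parcel, the receipt, and the report with no forced order relative to the crate — 7.

7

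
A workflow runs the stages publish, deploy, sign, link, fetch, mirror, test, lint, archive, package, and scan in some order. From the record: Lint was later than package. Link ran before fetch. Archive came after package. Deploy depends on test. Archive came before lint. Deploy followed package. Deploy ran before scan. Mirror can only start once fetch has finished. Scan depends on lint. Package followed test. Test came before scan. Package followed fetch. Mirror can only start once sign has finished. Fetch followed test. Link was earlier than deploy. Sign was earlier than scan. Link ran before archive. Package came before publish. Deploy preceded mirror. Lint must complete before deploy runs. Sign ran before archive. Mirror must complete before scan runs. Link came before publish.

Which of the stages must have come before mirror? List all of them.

archive, deploy, fetch, link, lint, package, sign, test

Directly stated before mirror: deploy, fetch, and sign.
Archive reaches mirror via archive → lint → deploy → mirror.
Link reaches mirror via link → fetch → mirror.
Lint reaches mirror via lint → deploy → mirror.
Likewise package and test each reach mirror by chaining the stated constraints.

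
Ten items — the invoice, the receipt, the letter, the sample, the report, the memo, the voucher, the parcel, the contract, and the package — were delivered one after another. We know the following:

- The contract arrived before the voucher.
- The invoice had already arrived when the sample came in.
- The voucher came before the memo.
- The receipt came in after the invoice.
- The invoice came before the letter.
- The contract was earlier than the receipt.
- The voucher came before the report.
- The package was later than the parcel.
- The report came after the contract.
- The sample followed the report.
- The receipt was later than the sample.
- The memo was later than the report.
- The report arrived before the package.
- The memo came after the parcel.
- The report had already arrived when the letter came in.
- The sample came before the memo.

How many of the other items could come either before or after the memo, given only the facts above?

Forced before the memo: the contract, the invoice, the parcel, the report, the sample, and the voucher.
That leaves the letter, the package, and the receipt with no forced order relative to the memo — 3.

3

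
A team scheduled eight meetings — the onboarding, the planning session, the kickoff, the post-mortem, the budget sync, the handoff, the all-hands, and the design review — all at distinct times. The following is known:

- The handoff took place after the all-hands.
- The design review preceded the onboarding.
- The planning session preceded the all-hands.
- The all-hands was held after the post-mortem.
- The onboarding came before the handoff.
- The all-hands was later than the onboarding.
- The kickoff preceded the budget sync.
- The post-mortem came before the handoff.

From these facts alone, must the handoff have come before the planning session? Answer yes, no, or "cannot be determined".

Tracing the constraints gives the planning session → the all-hands → the handoff, so the planning session must come before the handoff.
That means the handoff cannot be before the planning session.

no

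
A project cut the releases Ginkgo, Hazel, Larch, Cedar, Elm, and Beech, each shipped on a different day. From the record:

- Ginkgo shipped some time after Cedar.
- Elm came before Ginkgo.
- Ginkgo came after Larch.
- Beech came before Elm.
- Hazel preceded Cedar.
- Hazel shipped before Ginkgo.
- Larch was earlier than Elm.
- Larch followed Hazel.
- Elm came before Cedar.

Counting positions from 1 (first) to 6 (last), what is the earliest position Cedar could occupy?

Beech, Elm, Hazel, and Larch must all come before Cedar — 4 forced predecessors.
Nothing else is forced ahead of Cedar, so its earliest slot is position 4 + 1 = 5.

5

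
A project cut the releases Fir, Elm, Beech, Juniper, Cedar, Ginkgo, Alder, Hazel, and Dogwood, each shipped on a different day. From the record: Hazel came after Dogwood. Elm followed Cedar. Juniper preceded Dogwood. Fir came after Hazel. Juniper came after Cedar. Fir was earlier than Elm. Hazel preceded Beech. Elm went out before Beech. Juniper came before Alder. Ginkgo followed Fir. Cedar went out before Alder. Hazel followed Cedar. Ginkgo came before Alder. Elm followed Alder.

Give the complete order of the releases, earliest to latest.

The constraints fix every adjacent pair, so only one ordering works:
Cedar → Juniper → Dogwood → Hazel → Fir → Ginkgo → Alder → Elm → Beech.

Cedar, Juniper, Dogwood, Hazel, Fir, Ginkgo, Alder, Elm, Beech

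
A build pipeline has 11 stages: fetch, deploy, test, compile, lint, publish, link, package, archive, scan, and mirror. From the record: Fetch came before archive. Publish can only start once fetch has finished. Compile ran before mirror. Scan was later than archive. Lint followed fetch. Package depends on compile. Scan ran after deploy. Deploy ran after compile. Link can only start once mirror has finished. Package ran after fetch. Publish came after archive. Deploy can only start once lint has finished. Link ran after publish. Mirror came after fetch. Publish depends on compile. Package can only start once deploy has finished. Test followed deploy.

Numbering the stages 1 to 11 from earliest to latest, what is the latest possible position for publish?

Publish must come before link — 1 stage forced after it.
Everything else can be placed before publish in some valid order, so publish can sit as late as position 11 − 1 = 10.

10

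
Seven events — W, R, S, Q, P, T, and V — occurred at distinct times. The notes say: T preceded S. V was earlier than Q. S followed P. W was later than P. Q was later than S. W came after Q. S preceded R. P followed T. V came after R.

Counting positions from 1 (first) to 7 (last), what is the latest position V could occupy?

V must come before Q and W — 2 events forced after it.
Everything else can be placed before V in some valid order, so V can sit as late as position 7 − 2 = 5.

5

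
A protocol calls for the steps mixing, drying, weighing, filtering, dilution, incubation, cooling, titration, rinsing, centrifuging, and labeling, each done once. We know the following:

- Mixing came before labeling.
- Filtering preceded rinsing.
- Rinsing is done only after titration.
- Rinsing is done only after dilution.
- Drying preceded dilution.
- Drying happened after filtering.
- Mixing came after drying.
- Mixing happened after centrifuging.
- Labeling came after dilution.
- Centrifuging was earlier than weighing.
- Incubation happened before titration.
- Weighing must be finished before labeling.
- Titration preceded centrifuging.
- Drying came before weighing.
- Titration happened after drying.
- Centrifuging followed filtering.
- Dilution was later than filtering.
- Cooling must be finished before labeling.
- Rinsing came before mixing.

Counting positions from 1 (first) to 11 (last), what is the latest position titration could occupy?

6

Titration must come before centrifuging, labeling, mixing, rinsing, and weighing — 5 steps forced after it.
Everything else can be placed before titration in some valid order, so titration can sit as late as position 11 − 5 = 6.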